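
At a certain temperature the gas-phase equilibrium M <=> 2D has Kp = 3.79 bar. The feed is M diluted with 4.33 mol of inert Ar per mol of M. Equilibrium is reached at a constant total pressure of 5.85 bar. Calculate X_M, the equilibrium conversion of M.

X = 0.611

Take 1 mol M as basis and let X be its fractional conversion, so ξ = X.
At extent ξ: n_M = 1 − X; n_D = 2X; n_I = 4.33 (inert).
Summing: n_T = 5.33 + X.
Mole fractions y_i = n_i/n_T; Kp = p_D^2 / (p_M) with p_i = y_i·P.
Setting this equal to 3.79 bar and taking the physical root (0 < X < 1) gives X = 0.611.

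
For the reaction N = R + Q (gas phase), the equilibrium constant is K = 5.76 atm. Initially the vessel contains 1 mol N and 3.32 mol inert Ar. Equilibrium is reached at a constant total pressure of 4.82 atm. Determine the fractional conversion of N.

X = 0.876

Take 1 mol N as basis and let X be its fractional conversion, so ξ = X.
At extent ξ: n_N = 1 − X; n_R = X; n_Q = X; n_I = 3.32 (inert).
n_T = Σnᵢ = 4.32 + X.
Mole fractions y_i = n_i/n_T; K = p_R p_Q / (p_N) with p_i = y_i·P.
This yields a degree-2 equation in X; solving on (0,1), X = 0.876.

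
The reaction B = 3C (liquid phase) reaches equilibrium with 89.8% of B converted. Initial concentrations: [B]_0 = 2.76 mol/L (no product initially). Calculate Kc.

Kc = 1.46e+03 (mol/L)^2

Let X = conversion of B.
Concentrations: [B] = 2.76 − 2.76X; [C] = 8.28X.
At X = 0.898: [B] = 0.282, [C] = 7.44.
Kc = [C]^3 / ([B]) = 1.46e+03 (mol/L)^2.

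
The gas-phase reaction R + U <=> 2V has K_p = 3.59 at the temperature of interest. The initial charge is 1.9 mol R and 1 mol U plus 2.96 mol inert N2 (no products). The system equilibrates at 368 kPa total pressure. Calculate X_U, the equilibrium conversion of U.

X = 0.639

Take 1 mol U as basis and let X be its fractional conversion, so ξ = X.
Moles: n_R = 1.9 − X; n_U = 1 − X; n_V = 2X; n_I = 2.96 (inert).
Total moles n_T = 5.86 (Δν = 0, constant).
y_i = n_i/n_T, p_i = y_i·P. K_p = p_V^2 / (p_R p_U).
This yields a degree-2 equation in X; solving on (0,1), X = 0.639.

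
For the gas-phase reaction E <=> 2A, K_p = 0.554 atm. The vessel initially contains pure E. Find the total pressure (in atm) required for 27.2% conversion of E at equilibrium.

Let X = conversion of E (basis 1 mol E); extent of reaction ξ = X.
Species balance: n_E = 1 − X; n_A = 2X.
Summing: n_T = 1 + X.
K_p = p_A^2 / (p_E) with p_i = (n_i/n_T)·P.
At X = 0.272: the mole-fraction product g(X) = Π y_i^ν_i = 0.3196. Since K_p = g(X)·P^{1}, P = (K_p/g)^(1/1) = (0.554/0.3196)^(1/1) = 1.73 atm.

P = 1.73 atm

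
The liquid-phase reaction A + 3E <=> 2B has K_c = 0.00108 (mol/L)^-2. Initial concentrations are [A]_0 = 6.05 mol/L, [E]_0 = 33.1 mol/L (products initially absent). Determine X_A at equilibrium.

X = 0.526

Let X = conversion of A; extent ξ = 6.05·X mol/L.
Concentrations: [A] = 6.05 − 6.05X; [E] = 33.1 − 18.1X; [B] = 12.1X.
K_c = [B]^2 / ([A] [E]^3).
Solving K_c = 0.00108 for X ∈ (0,1): X = 0.526.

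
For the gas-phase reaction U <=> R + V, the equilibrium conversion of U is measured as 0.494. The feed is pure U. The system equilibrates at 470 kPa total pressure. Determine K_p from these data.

Basis: 1 mol U initially; let X = conversion of U. Extent ξ = X.
At extent ξ: n_U = 1 − X; n_R = X; n_V = X.
n_T = Σnᵢ = 1 + X.
At X = 0.494: n_U = 0.506, n_R = 0.494, n_V = 0.494, n_T = 1.49.
p_i = (n_i/n_T)·P. K_p = p_R p_V / (p_U) = 152 kPa.

K_p = 152 kPa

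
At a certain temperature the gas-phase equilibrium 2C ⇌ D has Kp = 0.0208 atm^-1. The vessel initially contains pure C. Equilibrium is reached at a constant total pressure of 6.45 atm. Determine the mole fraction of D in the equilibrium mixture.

Let X = conversion of C (basis 1 mol C); extent of reaction ξ = 0.5X.
Species balance: n_C = 1 − X; n_D = 0.5X.
Summing: n_T = 1 − 0.5X.
With p_i = (n_i/n_T)P, Kp = p_D / (p_C^2).
Setting this equal to 0.0208 atm^-1 and taking the physical root (0 < X < 1) gives X = 0.193.
Then n_D = 0.0966, n_T = 0.903, so y_D = 0.107.

y_D = 0.107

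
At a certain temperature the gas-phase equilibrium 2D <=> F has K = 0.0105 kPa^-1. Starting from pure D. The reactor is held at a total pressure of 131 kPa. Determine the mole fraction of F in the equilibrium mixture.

Let X = conversion of D (basis 1 mol D); extent of reaction ξ = 0.5X.
Moles: n_D = 1 − X; n_F = 0.5X.
n_T = Σnᵢ = 1 − 0.5X.
y_i = n_i/n_T, p_i = y_i·P. K = p_F / (p_D^2).
This yields a degree-2 equation in X; solving on (0,1), X = 0.608.
Then n_F = 0.304, n_T = 0.696, so y_F = 0.437.

y_F = 0.437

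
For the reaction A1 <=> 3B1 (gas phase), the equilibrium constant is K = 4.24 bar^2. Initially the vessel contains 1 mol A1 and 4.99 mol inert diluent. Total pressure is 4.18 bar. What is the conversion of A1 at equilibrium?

Let X = conversion of A1 (basis 1 mol A1); extent of reaction ξ = X.
Mole table: n_A1 = 1 − X; n_B1 = 3X; n_I = 4.99 (inert).
Total moles n_T = 5.99 + 2X.
Mole fractions y_i = n_i/n_T; K = p_B1^3 / (p_A1) with p_i = y_i·P.
Setting this equal to 4.24 bar^2 and taking the physical root (0 < X < 1) gives X = 0.578.

X = 0.578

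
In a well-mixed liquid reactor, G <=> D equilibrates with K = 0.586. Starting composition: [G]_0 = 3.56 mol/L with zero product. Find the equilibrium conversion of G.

X = 0.369

Let X = conversion of G; extent ξ = 3.56·X mol/L.
Concentrations: [G] = 3.56 − 3.56X; [D] = 3.56X.
K = [D] / ([G]).
This equals 0.586 at X = 0.369 (the root in 0 < X < 1).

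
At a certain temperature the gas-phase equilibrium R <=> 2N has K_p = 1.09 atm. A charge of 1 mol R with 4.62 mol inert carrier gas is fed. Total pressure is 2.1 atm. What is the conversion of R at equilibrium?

X = 0.581

Take 1 mol R as basis and let X be its fractional conversion, so ξ = X.
Moles: n_R = 1 − X; n_N = 2X; n_I = 4.62 (inert).
Total moles n_T = 5.62 + X.
With p_i = (n_i/n_T)P, K_p = p_N^2 / (p_R).
Setting this equal to 1.09 atm and taking the physical root (0 < X < 1) gives X = 0.581.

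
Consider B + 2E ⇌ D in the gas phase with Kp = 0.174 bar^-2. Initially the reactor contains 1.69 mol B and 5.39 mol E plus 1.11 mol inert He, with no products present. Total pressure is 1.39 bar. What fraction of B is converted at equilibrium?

Let X = conversion of B (basis 1.69 mol B); extent of reaction ξ = 1.69X.
Moles: n_B = 1.69 − 1.69X; n_E = 5.39 − 3.38X; n_D = 1.69X; n_I = 1.11 (inert).
n_T = Σnᵢ = 8.19 − 3.38X.
y_i = n_i/n_T, p_i = y_i·P. Kp = p_D / (p_B p_E^2).
Setting this equal to 0.174 bar^-2 and taking the physical root (0 < X < 1) gives X = 0.121.

X = 0.121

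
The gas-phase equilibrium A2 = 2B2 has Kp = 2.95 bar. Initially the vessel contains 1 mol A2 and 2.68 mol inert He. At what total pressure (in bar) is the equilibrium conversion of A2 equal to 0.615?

P = 3.22 bar

Let X = conversion of A2 (basis 1 mol A2); extent of reaction ξ = X.
Species balance: n_A2 = 1 − X; n_B2 = 2X; n_I = 2.68 (inert).
n_T = Σnᵢ = 3.68 + X.
Kp = p_B2^2 / (p_A2) with p_i = (n_i/n_T)·P.
At X = 0.615: the mole-fraction product g(X) = Π y_i^ν_i = 0.9149. Since Kp = g(X)·P^{1}, P = (Kp/g)^(1/1) = (2.95/0.9149)^(1/1) = 3.22 bar.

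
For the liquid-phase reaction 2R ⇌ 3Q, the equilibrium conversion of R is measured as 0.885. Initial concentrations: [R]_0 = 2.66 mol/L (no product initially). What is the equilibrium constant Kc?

Let X = conversion of R.
Concentrations: [R] = 2.66 − 2.66X; [Q] = 3.99X.
At X = 0.885: [R] = 0.306, [Q] = 3.53.
Kc = [Q]^3 / ([R]^2) = 471 mol/L.

Kc = 471 mol/L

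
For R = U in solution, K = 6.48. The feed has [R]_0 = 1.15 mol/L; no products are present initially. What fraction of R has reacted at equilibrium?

X = 0.866

Let X = conversion of R; extent ξ = 1.15·X mol/L.
Concentrations: [R] = 1.15 − 1.15X; [U] = 1.15X.
K = [U] / ([R]).
Solving K = 6.48 for X ∈ (0,1): X = 0.866.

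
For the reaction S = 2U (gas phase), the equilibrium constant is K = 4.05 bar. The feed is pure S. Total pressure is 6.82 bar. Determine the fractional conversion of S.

X = 0.360

Take 1 mol S as basis and let X be its fractional conversion, so ξ = X.
At extent ξ: n_S = 1 − X; n_U = 2X.
n_T = Σnᵢ = 1 + X.
Mole fractions y_i = n_i/n_T; K = p_U^2 / (p_S) with p_i = y_i·P.
This yields a degree-2 equation in X; solving on (0,1), X = 0.360.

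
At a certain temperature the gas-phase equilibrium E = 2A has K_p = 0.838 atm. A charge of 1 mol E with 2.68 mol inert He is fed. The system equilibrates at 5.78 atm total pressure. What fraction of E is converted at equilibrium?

Basis: 1 mol E initially; let X = conversion of E. Extent ξ = X.
Moles: n_E = 1 − X; n_A = 2X; n_I = 2.68 (inert).
Summing: n_T = 3.68 + X.
With p_i = (n_i/n_T)P, K_p = p_A^2 / (p_E).
Setting this equal to 0.838 atm and taking the physical root (0 < X < 1) gives X = 0.315.

X = 0.315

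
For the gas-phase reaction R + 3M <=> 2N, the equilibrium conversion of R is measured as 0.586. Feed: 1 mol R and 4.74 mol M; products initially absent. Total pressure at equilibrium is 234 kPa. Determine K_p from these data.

Basis: 1 mol R initially; let X = conversion of R. Extent ξ = X.
At extent ξ: n_R = 1 − X; n_M = 4.74 − 3X; n_N = 2X.
n_T = Σnᵢ = 5.74 − 2X.
At X = 0.586: n_R = 0.414, n_M = 2.98, n_N = 1.17, n_T = 4.57.
p_i = (n_i/n_T)·P. K_p = p_N^2 / (p_R p_M^3) = 4.77e-05 kPa^-2.

K_p = 4.77e-05 kPa^-2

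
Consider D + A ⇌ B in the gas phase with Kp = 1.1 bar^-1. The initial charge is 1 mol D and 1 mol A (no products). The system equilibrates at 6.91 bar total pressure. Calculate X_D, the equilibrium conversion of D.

Let X = conversion of D (basis 1 mol D); extent of reaction ξ = X.
Moles: n_D = 1 − X; n_A = 1 − X; n_B = X.
Total moles n_T = 2 − X.
Mole fractions y_i = n_i/n_T; Kp = p_B / (p_D p_A) with p_i = y_i·P.
Substituting and setting equal to 1.1 bar^-1 gives a polynomial in X; the root in (0,1) is X = 0.659.

X = 0.659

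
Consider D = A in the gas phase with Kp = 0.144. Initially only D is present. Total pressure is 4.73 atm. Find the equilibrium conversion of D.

X = 0.126

Let X = conversion of D (basis 1 mol D); extent of reaction ξ = X.
At extent ξ: n_D = 1 − X; n_A = X.
n_T stays at 1 (no change in mole number).
Mole fractions y_i = n_i/n_T; Kp = p_A / (p_D) with p_i = y_i·P.
Equating to 0.144 and solving on 0 < X < 1: X = 0.126.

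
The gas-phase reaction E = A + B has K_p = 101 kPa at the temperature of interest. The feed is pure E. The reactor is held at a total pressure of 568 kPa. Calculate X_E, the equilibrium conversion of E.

Let X = conversion of E (basis 1 mol E); extent of reaction ξ = X.
Species balance: n_E = 1 − X; n_A = X; n_B = X.
Summing: n_T = 1 + X.
With p_i = (n_i/n_T)P, K_p = p_A p_B / (p_E).
Equating to 101 kPa and solving on 0 < X < 1: X = 0.389.

X = 0.389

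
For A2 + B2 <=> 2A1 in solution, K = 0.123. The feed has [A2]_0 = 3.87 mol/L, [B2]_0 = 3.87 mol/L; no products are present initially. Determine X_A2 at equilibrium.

X = 0.149

Let X = conversion of A2; extent ξ = 3.87·X mol/L.
Concentrations: [A2] = 3.87 − 3.87X; [B2] = 3.87 − 3.87X; [A1] = 7.74X.
K = [A1]^2 / ([A2] [B2]).
Setting equal to 0.123 and solving for X on (0,1) gives X = 0.149.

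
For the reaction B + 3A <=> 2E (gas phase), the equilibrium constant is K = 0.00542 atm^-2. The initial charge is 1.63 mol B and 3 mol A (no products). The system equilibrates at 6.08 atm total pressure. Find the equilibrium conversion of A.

Let X = conversion of A (basis 3 mol A); extent of reaction ξ = X.
Moles: n_B = 1.63 − X; n_A = 3 − 3X; n_E = 2X.
Summing: n_T = 4.63 − 2X.
With p_i = (n_i/n_T)P, K = p_E^2 / (p_B p_A^3).
Setting this equal to 0.00542 atm^-2 and taking the physical root (0 < X < 1) gives X = 0.225.

X = 0.225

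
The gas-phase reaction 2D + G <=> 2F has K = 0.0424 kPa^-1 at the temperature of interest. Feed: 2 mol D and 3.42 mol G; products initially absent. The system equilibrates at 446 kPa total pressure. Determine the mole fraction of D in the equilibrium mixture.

y_D = 0.100

Basis: 2 mol D initially; let X = conversion of D. Extent ξ = X.
Species balance: n_D = 2 − 2X; n_G = 3.42 − X; n_F = 2X.
Summing: n_T = 5.42 − X.
With p_i = (n_i/n_T)P, K = p_F^2 / (p_D^2 p_G).
This yields a degree-3 equation in X; solving on (0,1), X = 0.767.
Then n_D = 0.467, n_T = 4.65, so y_D = 0.100.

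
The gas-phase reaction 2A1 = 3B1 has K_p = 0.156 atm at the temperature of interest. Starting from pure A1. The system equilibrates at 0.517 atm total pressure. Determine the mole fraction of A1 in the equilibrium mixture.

Take 1 mol A1 as basis and let X be its fractional conversion, so ξ = 0.5X.
Moles: n_A1 = 1 − X; n_B1 = 1.5X.
n_T = Σnᵢ = 1 + 0.5X.
With p_i = (n_i/n_T)P, K_p = p_B1^3 / (p_A1^2).
Substituting and setting equal to 0.156 atm gives a polynomial in X; the root in (0,1) is X = 0.353.
Then n_A1 = 0.647, n_T = 1.18, so y_A1 = 0.550.

y_A1 = 0.550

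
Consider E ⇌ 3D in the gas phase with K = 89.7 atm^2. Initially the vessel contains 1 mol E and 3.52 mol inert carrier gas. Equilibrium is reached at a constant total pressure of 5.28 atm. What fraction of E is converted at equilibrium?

X = 0.862

Let X = conversion of E (basis 1 mol E); extent of reaction ξ = X.
At extent ξ: n_E = 1 − X; n_D = 3X; n_I = 3.52 (inert).
n_T = Σnᵢ = 4.52 + 2X.
Mole fractions y_i = n_i/n_T; K = p_D^3 / (p_E) with p_i = y_i·P.
Substituting and setting equal to 89.7 atm^2 gives a polynomial in X; the root in (0,1) is X = 0.862.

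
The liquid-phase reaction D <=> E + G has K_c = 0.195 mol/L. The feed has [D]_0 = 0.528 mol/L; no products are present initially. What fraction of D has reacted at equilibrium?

X = 0.450

Let X = conversion of D; extent ξ = 0.528·X mol/L.
Concentrations: [D] = 0.528 − 0.528X; [E] = 0.528X; [G] = 0.528X.
K_c = [E] [G] / ([D]).
Solving K_c = 0.195 for X ∈ (0,1): X = 0.450.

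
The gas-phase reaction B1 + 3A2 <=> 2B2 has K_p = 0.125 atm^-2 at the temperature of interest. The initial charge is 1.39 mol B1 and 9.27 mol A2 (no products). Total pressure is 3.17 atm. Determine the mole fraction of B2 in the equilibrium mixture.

Take 1.39 mol B1 as basis and let X be its fractional conversion, so ξ = 1.39X.
Moles: n_B1 = 1.39 − 1.39X; n_A2 = 9.27 − 4.17X; n_B2 = 2.78X.
Total moles n_T = 10.7 − 2.78X.
Mole fractions y_i = n_i/n_T; K_p = p_B2^2 / (p_B1 p_A2^3) with p_i = y_i·P.
This yields a degree-4 equation in X; solving on (0,1), X = 0.595.
Then n_B2 = 1.65, n_T = 9.01, so y_B2 = 0.184.

y_B2 = 0.184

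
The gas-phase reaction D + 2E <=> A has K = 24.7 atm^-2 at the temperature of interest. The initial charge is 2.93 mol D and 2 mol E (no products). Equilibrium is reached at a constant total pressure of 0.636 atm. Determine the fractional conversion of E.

Basis: 2 mol E initially; let X = conversion of E. Extent ξ = X.
At extent ξ: n_D = 2.93 − X; n_E = 2 − 2X; n_A = X.
Summing: n_T = 4.93 − 2X.
With p_i = (n_i/n_T)P, K = p_A / (p_D p_E^2).
Equating to 24.7 atm^-2 and solving on 0 < X < 1: X = 0.689.

X = 0.689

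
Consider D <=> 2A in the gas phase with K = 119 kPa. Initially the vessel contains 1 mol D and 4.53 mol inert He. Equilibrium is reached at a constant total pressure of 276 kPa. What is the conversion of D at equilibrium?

Take 1 mol D as basis and let X be its fractional conversion, so ξ = X.
Moles: n_D = 1 − X; n_A = 2X; n_I = 4.53 (inert).
Total moles n_T = 5.53 + X.
Mole fractions y_i = n_i/n_T; K = p_A^2 / (p_D) with p_i = y_i·P.
Substituting and setting equal to 119 kPa gives a polynomial in X; the root in (0,1) is X = 0.546.

X = 0.546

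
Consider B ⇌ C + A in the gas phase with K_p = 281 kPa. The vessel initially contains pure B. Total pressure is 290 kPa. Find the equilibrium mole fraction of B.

Let X = conversion of B (basis 1 mol B); extent of reaction ξ = X.
Mole table: n_B = 1 − X; n_C = X; n_A = X.
n_T = Σnᵢ = 1 + X.
y_i = n_i/n_T, p_i = y_i·P. K_p = p_C p_A / (p_B).
Setting this equal to 281 kPa and taking the physical root (0 < X < 1) gives X = 0.702.
Then n_B = 0.298, n_T = 1.7, so y_B = 0.175.

y_B = 0.175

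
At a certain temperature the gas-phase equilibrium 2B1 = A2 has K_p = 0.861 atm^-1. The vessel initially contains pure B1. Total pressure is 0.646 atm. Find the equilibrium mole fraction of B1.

y_B1 = 0.715

Let X = conversion of B1 (basis 1 mol B1); extent of reaction ξ = 0.5X.
Moles: n_B1 = 1 − X; n_A2 = 0.5X.
n_T = Σnᵢ = 1 − 0.5X.
Mole fractions y_i = n_i/n_T; K_p = p_A2 / (p_B1^2) with p_i = y_i·P.
This yields a degree-2 equation in X; solving on (0,1), X = 0.443.
Then n_B1 = 0.557, n_T = 0.778, so y_B1 = 0.715.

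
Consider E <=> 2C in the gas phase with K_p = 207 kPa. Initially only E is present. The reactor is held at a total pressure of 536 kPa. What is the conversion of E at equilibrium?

Take 1 mol E as basis and let X be its fractional conversion, so ξ = X.
Moles: n_E = 1 − X; n_C = 2X.
Total moles n_T = 1 + X.
y_i = n_i/n_T, p_i = y_i·P. K_p = p_C^2 / (p_E).
Substituting and setting equal to 207 kPa gives a polynomial in X; the root in (0,1) is X = 0.297.

X = 0.297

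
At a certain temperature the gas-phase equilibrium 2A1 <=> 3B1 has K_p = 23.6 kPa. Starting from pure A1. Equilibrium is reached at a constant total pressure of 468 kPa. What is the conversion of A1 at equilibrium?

X = 0.217

Take 1 mol A1 as basis and let X be its fractional conversion, so ξ = 0.5X.
At extent ξ: n_A1 = 1 − X; n_B1 = 1.5X.
Summing: n_T = 1 + 0.5X.
With p_i = (n_i/n_T)P, K_p = p_B1^3 / (p_A1^2).
This yields a degree-3 equation in X; solving on (0,1), X = 0.217.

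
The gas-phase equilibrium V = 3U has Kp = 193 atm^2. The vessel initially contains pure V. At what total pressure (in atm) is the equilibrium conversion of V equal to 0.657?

Let X = conversion of V (basis 1 mol V); extent of reaction ξ = X.
Species balance: n_V = 1 − X; n_U = 3X.
n_T = Σnᵢ = 1 + 2X.
Kp = p_U^3 / (p_V) with p_i = (n_i/n_T)·P.
At X = 0.657: the mole-fraction product g(X) = Π y_i^ν_i = 4.169. Since Kp = g(X)·P^{2}, P = (Kp/g)^(1/2) = (193/4.169)^(1/2) = 6.8 atm.

P = 6.8 atm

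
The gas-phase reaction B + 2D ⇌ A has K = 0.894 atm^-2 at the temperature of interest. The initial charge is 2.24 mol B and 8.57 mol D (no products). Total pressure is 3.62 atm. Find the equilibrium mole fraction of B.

Take 2.24 mol B as basis and let X be its fractional conversion, so ξ = 2.24X.
At extent ξ: n_B = 2.24 − 2.24X; n_D = 8.57 − 4.48X; n_A = 2.24X.
Summing: n_T = 10.8 − 4.48X.
y_i = n_i/n_T, p_i = y_i·P. K = p_A / (p_B p_D^2).
Equating to 0.894 atm^-2 and solving on 0 < X < 1: X = 0.845.
Then n_B = 0.348, n_T = 7.03, so y_B = 0.050.

y_B = 0.050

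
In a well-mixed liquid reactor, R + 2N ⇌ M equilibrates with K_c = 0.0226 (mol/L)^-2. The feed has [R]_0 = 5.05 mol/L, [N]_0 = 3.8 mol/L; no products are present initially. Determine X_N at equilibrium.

X = 0.335

Let X = conversion of N; extent ξ = 3.8X/2 mol/L.
Concentrations: [R] = 5.05 − 1.9X; [N] = 3.8 − 3.8X; [M] = 1.9X.
K_c = [M] / ([R] [N]^2).
Solving K_c = 0.0226 for X ∈ (0,1): X = 0.335.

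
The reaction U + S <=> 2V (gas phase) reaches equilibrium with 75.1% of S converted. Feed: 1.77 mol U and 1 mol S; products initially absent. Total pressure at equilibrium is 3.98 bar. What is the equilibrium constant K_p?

Take 1 mol S as basis and let X be its fractional conversion, so ξ = X.
Species balance: n_U = 1.77 − X; n_S = 1 − X; n_V = 2X.
Since Δν = 0, n_T = 2.77 throughout.
At X = 0.751: n_U = 1.02, n_S = 0.249, n_V = 1.5, n_T = 2.77.
p_i = (n_i/n_T)·P. K_p = p_V^2 / (p_U p_S) = 8.89.

K_p = 8.89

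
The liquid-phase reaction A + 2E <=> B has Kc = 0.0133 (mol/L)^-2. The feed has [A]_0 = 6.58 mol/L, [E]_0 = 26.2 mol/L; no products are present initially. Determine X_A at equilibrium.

X = 0.773

Let X = conversion of A; extent ξ = 6.58·X mol/L.
Concentrations: [A] = 6.58 − 6.58X; [E] = 26.2 − 13.2X; [B] = 6.58X.
Kc = [B] / ([A] [E]^2).
Equating to 0.0133 (mol/L)^-2: the physical root is X = 0.773.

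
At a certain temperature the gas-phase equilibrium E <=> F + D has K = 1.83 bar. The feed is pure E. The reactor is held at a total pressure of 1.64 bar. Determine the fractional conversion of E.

Let X = conversion of E (basis 1 mol E); extent of reaction ξ = X.
Moles: n_E = 1 − X; n_F = X; n_D = X.
Summing: n_T = 1 + X.
With p_i = (n_i/n_T)P, K = p_F p_D / (p_E).
This yields a degree-2 equation in X; solving on (0,1), X = 0.726.

X = 0.726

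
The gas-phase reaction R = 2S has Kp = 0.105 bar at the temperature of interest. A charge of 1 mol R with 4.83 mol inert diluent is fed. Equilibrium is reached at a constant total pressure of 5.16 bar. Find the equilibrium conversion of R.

X = 0.160

Take 1 mol R as basis and let X be its fractional conversion, so ξ = X.
Species balance: n_R = 1 − X; n_S = 2X; n_I = 4.83 (inert).
Total moles n_T = 5.83 + X.
Mole fractions y_i = n_i/n_T; Kp = p_S^2 / (p_R) with p_i = y_i·P.
Substituting and setting equal to 0.105 bar gives a polynomial in X; the root in (0,1) is X = 0.160.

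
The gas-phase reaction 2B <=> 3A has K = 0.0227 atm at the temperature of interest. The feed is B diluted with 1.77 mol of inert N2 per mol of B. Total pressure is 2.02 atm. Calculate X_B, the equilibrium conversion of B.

Basis: 1 mol B initially; let X = conversion of B. Extent ξ = 0.5X.
Mole table: n_B = 1 − X; n_A = 1.5X; n_I = 1.77 (inert).
Summing: n_T = 2.77 + 0.5X.
Mole fractions y_i = n_i/n_T; K = p_A^3 / (p_B^2) with p_i = y_i·P.
This yields a degree-3 equation in X; solving on (0,1), X = 0.185.

X = 0.185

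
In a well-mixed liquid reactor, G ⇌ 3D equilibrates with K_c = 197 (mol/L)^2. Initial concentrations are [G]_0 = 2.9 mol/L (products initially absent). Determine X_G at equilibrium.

Let X = conversion of G; extent ξ = 2.9·X mol/L.
Concentrations: [G] = 2.9 − 2.9X; [D] = 8.7X.
K_c = [D]^3 / ([G]).
This equals 197 at X = 0.663 (the root in 0 < X < 1).

X = 0.663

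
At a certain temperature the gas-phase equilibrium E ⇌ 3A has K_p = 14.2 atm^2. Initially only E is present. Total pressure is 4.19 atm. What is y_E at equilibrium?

y_E = 0.346

Take 1 mol E as basis and let X be its fractional conversion, so ξ = X.
Species balance: n_E = 1 − X; n_A = 3X.
Total moles n_T = 1 + 2X.
Mole fractions y_i = n_i/n_T; K_p = p_A^3 / (p_E) with p_i = y_i·P.
Setting this equal to 14.2 atm^2 and taking the physical root (0 < X < 1) gives X = 0.387.
Then n_E = 0.613, n_T = 1.77, so y_E = 0.346.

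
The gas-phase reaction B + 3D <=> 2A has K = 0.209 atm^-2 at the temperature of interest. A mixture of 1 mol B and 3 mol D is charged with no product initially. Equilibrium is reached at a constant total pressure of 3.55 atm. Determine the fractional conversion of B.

Take 1 mol B as basis and let X be its fractional conversion, so ξ = X.
Species balance: n_B = 1 − X; n_D = 3 − 3X; n_A = 2X.
n_T = Σnᵢ = 4 − 2X.
y_i = n_i/n_T, p_i = y_i·P. K = p_A^2 / (p_B p_D^3).
Setting this equal to 0.209 atm^-2 and taking the physical root (0 < X < 1) gives X = 0.433.

X = 0.433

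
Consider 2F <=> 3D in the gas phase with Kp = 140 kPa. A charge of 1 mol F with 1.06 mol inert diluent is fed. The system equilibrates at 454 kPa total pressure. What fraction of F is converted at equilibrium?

X = 0.414

Take 1 mol F as basis and let X be its fractional conversion, so ξ = 0.5X.
Species balance: n_F = 1 − X; n_D = 1.5X; n_I = 1.06 (inert).
Summing: n_T = 2.06 + 0.5X.
y_i = n_i/n_T, p_i = y_i·P. Kp = p_D^3 / (p_F^2).
Substituting and setting equal to 140 kPa gives a polynomial in X; the root in (0,1) is X = 0.414.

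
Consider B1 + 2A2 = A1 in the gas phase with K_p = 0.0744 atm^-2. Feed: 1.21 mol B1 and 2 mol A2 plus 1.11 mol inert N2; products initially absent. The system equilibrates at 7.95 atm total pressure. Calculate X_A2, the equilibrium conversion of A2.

X = 0.417

Basis: 2 mol A2 initially; let X = conversion of A2. Extent ξ = X.
Mole table: n_B1 = 1.21 − X; n_A2 = 2 − 2X; n_A1 = X; n_I = 1.11 (inert).
Total moles n_T = 4.32 − 2X.
Mole fractions y_i = n_i/n_T; K_p = p_A1 / (p_B1 p_A2^2) with p_i = y_i·P.
Setting this equal to 0.0744 atm^-2 and taking the physical root (0 < X < 1) gives X = 0.417.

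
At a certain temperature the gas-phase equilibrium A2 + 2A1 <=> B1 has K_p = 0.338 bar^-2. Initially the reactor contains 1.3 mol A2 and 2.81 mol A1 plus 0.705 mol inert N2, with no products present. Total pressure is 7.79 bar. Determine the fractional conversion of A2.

Take 1.3 mol A2 as basis and let X be its fractional conversion, so ξ = 1.3X.
At extent ξ: n_A2 = 1.3 − 1.3X; n_A1 = 2.81 − 2.6X; n_B1 = 1.3X; n_I = 0.705 (inert).
Summing: n_T = 4.82 − 2.6X.
y_i = n_i/n_T, p_i = y_i·P. K_p = p_B1 / (p_A2 p_A1^2).
This yields a degree-3 equation in X; solving on (0,1), X = 0.695.

X = 0.695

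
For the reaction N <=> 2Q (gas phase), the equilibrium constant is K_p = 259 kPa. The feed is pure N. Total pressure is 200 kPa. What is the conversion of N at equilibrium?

Let X = conversion of N (basis 1 mol N); extent of reaction ξ = X.
Mole table: n_N = 1 − X; n_Q = 2X.
Summing: n_T = 1 + X.
y_i = n_i/n_T, p_i = y_i·P. K_p = p_Q^2 / (p_N).
Substituting and setting equal to 259 kPa gives a polynomial in X; the root in (0,1) is X = 0.495.

X = 0.495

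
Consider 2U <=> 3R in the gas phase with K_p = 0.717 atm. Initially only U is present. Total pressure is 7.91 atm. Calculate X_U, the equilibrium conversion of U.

X = 0.256

Basis: 1 mol U initially; let X = conversion of U. Extent ξ = 0.5X.
Mole table: n_U = 1 − X; n_R = 1.5X.
Summing: n_T = 1 + 0.5X.
Mole fractions y_i = n_i/n_T; K_p = p_R^3 / (p_U^2) with p_i = y_i·P.
Equating to 0.717 atm and solving on 0 < X < 1: X = 0.256.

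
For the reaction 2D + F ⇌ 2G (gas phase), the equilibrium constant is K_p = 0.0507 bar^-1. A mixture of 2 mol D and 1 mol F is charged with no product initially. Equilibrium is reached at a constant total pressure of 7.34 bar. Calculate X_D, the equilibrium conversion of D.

X = 0.242

Basis: 2 mol D initially; let X = conversion of D. Extent ξ = X.
At extent ξ: n_D = 2 − 2X; n_F = 1 − X; n_G = 2X.
n_T = Σnᵢ = 3 − X.
With p_i = (n_i/n_T)P, K_p = p_G^2 / (p_D^2 p_F).
Substituting and setting equal to 0.0507 bar^-1 gives a polynomial in X; the root in (0,1) is X = 0.242.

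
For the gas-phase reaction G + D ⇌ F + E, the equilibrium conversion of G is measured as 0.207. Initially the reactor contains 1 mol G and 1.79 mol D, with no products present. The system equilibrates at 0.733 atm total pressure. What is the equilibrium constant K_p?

Let X = conversion of G (basis 1 mol G); extent of reaction ξ = X.
Mole table: n_G = 1 − X; n_D = 1.79 − X; n_F = X; n_E = X.
n_T stays at 2.79 (no change in mole number).
At X = 0.207: n_G = 0.793, n_D = 1.58, n_F = 0.207, n_E = 0.207, n_T = 2.79.
p_i = (n_i/n_T)·P. K_p = p_F p_E / (p_G p_D) = 0.0341.

K_p = 0.0341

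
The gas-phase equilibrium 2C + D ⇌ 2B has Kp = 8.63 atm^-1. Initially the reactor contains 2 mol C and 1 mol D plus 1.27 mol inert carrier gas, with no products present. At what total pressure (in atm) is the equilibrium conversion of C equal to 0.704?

P = 7.9 atm

Basis: 2 mol C initially; let X = conversion of C. Extent ξ = X.
Moles: n_C = 2 − 2X; n_D = 1 − X; n_B = 2X; n_I = 1.27 (inert).
n_T = Σnᵢ = 4.27 − X.
Kp = p_B^2 / (p_C^2 p_D) with p_i = (n_i/n_T)·P.
At X = 0.704: the mole-fraction product g(X) = Π y_i^ν_i = 68.15. Since Kp = g(X)·P^{-1}, P = (g/Kp)^(1/1) = (68.15/8.63)^(1/1) = 7.9 atm.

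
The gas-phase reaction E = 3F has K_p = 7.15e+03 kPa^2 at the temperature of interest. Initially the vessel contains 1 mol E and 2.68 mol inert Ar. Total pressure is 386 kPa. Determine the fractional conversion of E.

Let X = conversion of E (basis 1 mol E); extent of reaction ξ = X.
Mole table: n_E = 1 − X; n_F = 3X; n_I = 2.68 (inert).
Total moles n_T = 3.68 + 2X.
y_i = n_i/n_T, p_i = y_i·P. K_p = p_F^3 / (p_E).
This yields a degree-3 equation in X; solving on (0,1), X = 0.284.

X = 0.284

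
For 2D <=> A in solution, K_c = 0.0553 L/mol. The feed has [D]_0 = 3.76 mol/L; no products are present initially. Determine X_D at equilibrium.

Let X = conversion of D; extent ξ = 3.76X/2 mol/L.
Concentrations: [D] = 3.76 − 3.76X; [A] = 1.88X.
K_c = [A] / ([D]^2).
Equating to 0.0553 L/mol: the physical root is X = 0.240.

X = 0.240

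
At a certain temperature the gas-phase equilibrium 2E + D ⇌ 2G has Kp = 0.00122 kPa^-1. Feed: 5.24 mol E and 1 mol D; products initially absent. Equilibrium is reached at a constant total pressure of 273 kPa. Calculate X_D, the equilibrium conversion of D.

X = 0.407

Basis: 1 mol D initially; let X = conversion of D. Extent ξ = X.
Moles: n_E = 5.24 − 2X; n_D = 1 − X; n_G = 2X.
n_T = Σnᵢ = 6.24 − X.
Mole fractions y_i = n_i/n_T; Kp = p_G^2 / (p_E^2 p_D) with p_i = y_i·P.
This yields a degree-3 equation in X; solving on (0,1), X = 0.407.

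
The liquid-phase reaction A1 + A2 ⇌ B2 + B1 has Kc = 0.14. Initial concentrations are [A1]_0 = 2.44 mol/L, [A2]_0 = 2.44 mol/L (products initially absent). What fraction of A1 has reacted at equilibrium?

Let X = conversion of A1; extent ξ = 2.44·X mol/L.
Concentrations: [A1] = 2.44 − 2.44X; [A2] = 2.44 − 2.44X; [B2] = 2.44X; [B1] = 2.44X.
Kc = [B2] [B1] / ([A1] [A2]).
Solving Kc = 0.14 for X ∈ (0,1): X = 0.272.

X = 0.272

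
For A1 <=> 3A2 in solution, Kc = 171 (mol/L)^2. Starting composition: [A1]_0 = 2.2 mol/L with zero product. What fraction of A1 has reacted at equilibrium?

X = 0.718

Let X = conversion of A1; extent ξ = 2.2·X mol/L.
Concentrations: [A1] = 2.2 − 2.2X; [A2] = 6.6X.
Kc = [A2]^3 / ([A1]).
Setting equal to 171 and solving for X on (0,1) gives X = 0.718.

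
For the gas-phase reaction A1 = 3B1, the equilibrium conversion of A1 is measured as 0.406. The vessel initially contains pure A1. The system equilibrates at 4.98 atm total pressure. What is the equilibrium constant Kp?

Take 1 mol A1 as basis and let X be its fractional conversion, so ξ = X.
Mole table: n_A1 = 1 − X; n_B1 = 3X.
n_T = Σnᵢ = 1 + 2X.
At X = 0.406: n_A1 = 0.594, n_B1 = 1.22, n_T = 1.81.
p_i = (n_i/n_T)·P. Kp = p_B1^3 / (p_A1) = 23 atm^2.

Kp = 23 atm^2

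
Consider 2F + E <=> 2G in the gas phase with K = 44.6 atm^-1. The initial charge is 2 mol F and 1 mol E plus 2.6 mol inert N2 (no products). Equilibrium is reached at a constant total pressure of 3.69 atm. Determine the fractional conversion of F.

Basis: 2 mol F initially; let X = conversion of F. Extent ξ = X.
At extent ξ: n_F = 2 − 2X; n_E = 1 − X; n_G = 2X; n_I = 2.6 (inert).
Summing: n_T = 5.6 − X.
Mole fractions y_i = n_i/n_T; K = p_G^2 / (p_F^2 p_E) with p_i = y_i·P.
Setting this equal to 44.6 atm^-1 and taking the physical root (0 < X < 1) gives X = 0.746.

X = 0.746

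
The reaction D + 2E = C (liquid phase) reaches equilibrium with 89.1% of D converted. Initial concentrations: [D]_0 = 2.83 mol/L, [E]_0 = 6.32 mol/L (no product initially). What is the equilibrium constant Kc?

Let X = conversion of D.
Concentrations: [D] = 2.83 − 2.83X; [E] = 6.32 − 5.66X; [C] = 2.83X.
At X = 0.891: [D] = 0.308, [E] = 1.28, [C] = 2.52.
Kc = [C] / ([D] [E]^2) = 5.01 (mol/L)^-2.

Kc = 5.01 (mol/L)^-2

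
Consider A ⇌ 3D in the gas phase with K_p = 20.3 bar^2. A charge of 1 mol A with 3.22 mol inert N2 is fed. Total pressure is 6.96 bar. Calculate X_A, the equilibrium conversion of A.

Basis: 1 mol A initially; let X = conversion of A. Extent ξ = X.
Mole table: n_A = 1 − X; n_D = 3X; n_I = 3.22 (inert).
Summing: n_T = 4.22 + 2X.
y_i = n_i/n_T, p_i = y_i·P. K_p = p_D^3 / (p_A).
Setting this equal to 20.3 bar^2 and taking the physical root (0 < X < 1) gives X = 0.575.

X = 0.575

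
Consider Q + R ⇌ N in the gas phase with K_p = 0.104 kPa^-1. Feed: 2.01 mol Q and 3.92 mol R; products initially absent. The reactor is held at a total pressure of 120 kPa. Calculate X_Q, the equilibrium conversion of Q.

X = 0.867

Let X = conversion of Q (basis 2.01 mol Q); extent of reaction ξ = 2.01X.
Species balance: n_Q = 2.01 − 2.01X; n_R = 3.92 − 2.01X; n_N = 2.01X.
Total moles n_T = 5.93 − 2.01X.
With p_i = (n_i/n_T)P, K_p = p_N / (p_Q p_R).
This yields a degree-2 equation in X; solving on (0,1), X = 0.867.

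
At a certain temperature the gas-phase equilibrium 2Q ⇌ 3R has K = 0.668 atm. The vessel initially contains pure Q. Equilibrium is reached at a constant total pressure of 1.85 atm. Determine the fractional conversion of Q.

Basis: 1 mol Q initially; let X = conversion of Q. Extent ξ = 0.5X.
At extent ξ: n_Q = 1 − X; n_R = 1.5X.
Total moles n_T = 1 + 0.5X.
With p_i = (n_i/n_T)P, K = p_R^3 / (p_Q^2).
This yields a degree-3 equation in X; solving on (0,1), X = 0.369.

X = 0.369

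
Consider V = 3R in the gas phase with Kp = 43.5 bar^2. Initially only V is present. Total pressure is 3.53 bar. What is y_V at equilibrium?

y_V = 0.166

Let X = conversion of V (basis 1 mol V); extent of reaction ξ = X.
Species balance: n_V = 1 − X; n_R = 3X.
Total moles n_T = 1 + 2X.
Mole fractions y_i = n_i/n_T; Kp = p_R^3 / (p_V) with p_i = y_i·P.
This yields a degree-3 equation in X; solving on (0,1), X = 0.626.
Then n_V = 0.374, n_T = 2.25, so y_V = 0.166.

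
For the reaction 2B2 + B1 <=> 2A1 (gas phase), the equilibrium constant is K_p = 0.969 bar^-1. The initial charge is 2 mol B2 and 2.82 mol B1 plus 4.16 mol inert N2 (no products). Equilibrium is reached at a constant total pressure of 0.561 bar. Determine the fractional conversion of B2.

Take 2 mol B2 as basis and let X be its fractional conversion, so ξ = X.
Species balance: n_B2 = 2 − 2X; n_B1 = 2.82 − X; n_A1 = 2X; n_I = 4.16 (inert).
Total moles n_T = 8.98 − X.
Mole fractions y_i = n_i/n_T; K_p = p_A1^2 / (p_B2^2 p_B1) with p_i = y_i·P.
This yields a degree-3 equation in X; solving on (0,1), X = 0.285.

X = 0.285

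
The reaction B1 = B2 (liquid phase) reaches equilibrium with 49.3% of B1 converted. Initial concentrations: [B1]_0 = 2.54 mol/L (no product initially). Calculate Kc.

Let X = conversion of B1.
Concentrations: [B1] = 2.54 − 2.54X; [B2] = 2.54X.
At X = 0.493: [B1] = 1.29, [B2] = 1.25.
Kc = [B2] / ([B1]) = 0.972.

Kc = 0.972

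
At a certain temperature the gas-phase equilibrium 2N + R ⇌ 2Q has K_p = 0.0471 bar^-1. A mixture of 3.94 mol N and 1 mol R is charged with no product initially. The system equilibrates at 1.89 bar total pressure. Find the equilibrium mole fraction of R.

y_R = 0.166

Basis: 1 mol R initially; let X = conversion of R. Extent ξ = X.
Species balance: n_N = 3.94 − 2X; n_R = 1 − X; n_Q = 2X.
Summing: n_T = 4.94 − X.
With p_i = (n_i/n_T)P, K_p = p_Q^2 / (p_N^2 p_R).
Equating to 0.0471 bar^-1 and solving on 0 < X < 1: X = 0.214.
Then n_R = 0.786, n_T = 4.73, so y_R = 0.166.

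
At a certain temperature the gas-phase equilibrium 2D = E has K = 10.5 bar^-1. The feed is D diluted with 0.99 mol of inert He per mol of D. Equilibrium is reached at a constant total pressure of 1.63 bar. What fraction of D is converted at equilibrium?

Take 1 mol D as basis and let X be its fractional conversion, so ξ = 0.5X.
At extent ξ: n_D = 1 − X; n_E = 0.5X; n_I = 0.99 (inert).
Total moles n_T = 1.99 − 0.5X.
With p_i = (n_i/n_T)P, K = p_E / (p_D^2).
This yields a degree-2 equation in X; solving on (0,1), X = 0.807.

X = 0.807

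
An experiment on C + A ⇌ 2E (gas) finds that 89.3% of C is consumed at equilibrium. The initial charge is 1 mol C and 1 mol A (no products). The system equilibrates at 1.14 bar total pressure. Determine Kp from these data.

Kp = 279

Let X = conversion of C (basis 1 mol C); extent of reaction ξ = X.
Moles: n_C = 1 − X; n_A = 1 − X; n_E = 2X.
n_T stays at 2 (no change in mole number).
At X = 0.893: n_C = 0.107, n_A = 0.107, n_E = 1.79, n_T = 2.
p_i = (n_i/n_T)·P. Kp = p_E^2 / (p_C p_A) = 279.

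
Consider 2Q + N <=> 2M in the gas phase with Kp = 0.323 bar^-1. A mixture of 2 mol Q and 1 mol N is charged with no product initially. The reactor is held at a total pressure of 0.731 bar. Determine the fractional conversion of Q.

X = 0.206

Basis: 2 mol Q initially; let X = conversion of Q. Extent ξ = X.
Moles: n_Q = 2 − 2X; n_N = 1 − X; n_M = 2X.
Summing: n_T = 3 − X.
y_i = n_i/n_T, p_i = y_i·P. Kp = p_M^2 / (p_Q^2 p_N).
This yields a degree-3 equation in X; solving on (0,1), X = 0.206.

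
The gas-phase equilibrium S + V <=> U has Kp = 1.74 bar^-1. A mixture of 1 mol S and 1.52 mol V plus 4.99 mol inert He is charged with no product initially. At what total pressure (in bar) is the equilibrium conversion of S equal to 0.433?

Let X = conversion of S (basis 1 mol S); extent of reaction ξ = X.
At extent ξ: n_S = 1 − X; n_V = 1.52 − X; n_U = X; n_I = 4.99 (inert).
Summing: n_T = 7.51 − X.
Kp = p_U / (p_S p_V) with p_i = (n_i/n_T)·P.
At X = 0.433: the mole-fraction product g(X) = Π y_i^ν_i = 4.972. Since Kp = g(X)·P^{-1}, P = (g/Kp)^(1/1) = (4.972/1.74)^(1/1) = 2.86 bar.

P = 2.86 bar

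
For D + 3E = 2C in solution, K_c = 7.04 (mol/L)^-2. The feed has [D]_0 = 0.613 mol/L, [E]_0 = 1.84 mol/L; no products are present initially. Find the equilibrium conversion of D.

Let X = conversion of D; extent ξ = 0.613·X mol/L.
Concentrations: [D] = 0.613 − 0.613X; [E] = 1.84 − 1.84X; [C] = 1.23X.
K_c = [C]^2 / ([D] [E]^3).
Setting equal to 7.04 and solving for X on (0,1) gives X = 0.618.

X = 0.618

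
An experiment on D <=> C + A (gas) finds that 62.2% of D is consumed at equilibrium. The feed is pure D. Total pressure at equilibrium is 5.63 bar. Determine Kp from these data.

Let X = conversion of D (basis 1 mol D); extent of reaction ξ = X.
Moles: n_D = 1 − X; n_C = X; n_A = X.
Total moles n_T = 1 + X.
At X = 0.622: n_D = 0.378, n_C = 0.622, n_A = 0.622, n_T = 1.62.
p_i = (n_i/n_T)·P. Kp = p_C p_A / (p_D) = 3.55 bar.

Kp = 3.55 bar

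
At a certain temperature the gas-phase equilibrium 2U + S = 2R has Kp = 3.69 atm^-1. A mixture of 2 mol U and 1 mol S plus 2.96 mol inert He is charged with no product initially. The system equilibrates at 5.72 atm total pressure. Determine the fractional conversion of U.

X = 0.566

Take 2 mol U as basis and let X be its fractional conversion, so ξ = X.
Species balance: n_U = 2 − 2X; n_S = 1 − X; n_R = 2X; n_I = 2.96 (inert).
Summing: n_T = 5.96 − X.
y_i = n_i/n_T, p_i = y_i·P. Kp = p_R^2 / (p_U^2 p_S).
Substituting and setting equal to 3.69 atm^-1 gives a polynomial in X; the root in (0,1) is X = 0.566.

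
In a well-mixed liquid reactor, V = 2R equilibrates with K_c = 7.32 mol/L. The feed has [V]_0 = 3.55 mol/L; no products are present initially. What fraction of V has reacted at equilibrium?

Let X = conversion of V; extent ξ = 3.55·X mol/L.
Concentrations: [V] = 3.55 − 3.55X; [R] = 7.1X.
K_c = [R]^2 / ([V]).
This equals 7.32 at X = 0.505 (the root in 0 < X < 1).

X = 0.505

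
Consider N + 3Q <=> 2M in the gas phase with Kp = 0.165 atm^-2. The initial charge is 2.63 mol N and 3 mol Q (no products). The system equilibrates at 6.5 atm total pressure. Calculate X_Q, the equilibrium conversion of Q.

X = 0.586

Basis: 3 mol Q initially; let X = conversion of Q. Extent ξ = X.
At extent ξ: n_N = 2.63 − X; n_Q = 3 − 3X; n_M = 2X.
n_T = Σnᵢ = 5.63 − 2X.
Mole fractions y_i = n_i/n_T; Kp = p_M^2 / (p_N p_Q^3) with p_i = y_i·P.
Equating to 0.165 atm^-2 and solving on 0 < X < 1: X = 0.586.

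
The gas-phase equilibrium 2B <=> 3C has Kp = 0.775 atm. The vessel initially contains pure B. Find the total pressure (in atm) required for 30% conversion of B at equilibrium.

Take 1 mol B as basis and let X be its fractional conversion, so ξ = 0.5X.
Moles: n_B = 1 − X; n_C = 1.5X.
Total moles n_T = 1 + 0.5X.
Kp = p_C^3 / (p_B^2) with p_i = (n_i/n_T)·P.
At X = 0.3: the mole-fraction product g(X) = Π y_i^ν_i = 0.1617. Since Kp = g(X)·P^{1}, P = (Kp/g)^(1/1) = (0.775/0.1617)^(1/1) = 4.79 atm.

P = 4.79 atm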